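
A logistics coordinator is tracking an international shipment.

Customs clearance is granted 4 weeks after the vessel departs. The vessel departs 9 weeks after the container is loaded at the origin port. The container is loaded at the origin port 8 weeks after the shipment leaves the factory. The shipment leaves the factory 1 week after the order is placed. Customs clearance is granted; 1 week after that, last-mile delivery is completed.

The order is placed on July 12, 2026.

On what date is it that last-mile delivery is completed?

The order is placed: Jul 12, 2026.
The shipment leaves the factory: Jul 12, 2026 + 1 week = Jul 19, 2026.
The container is loaded at the origin port: Jul 19, 2026 + 8 weeks = Sep 13, 2026.
The vessel departs: Sep 13, 2026 + 9 weeks = Nov 15, 2026.
Customs clearance is granted: Nov 15, 2026 + 4 weeks = Dec 13, 2026.
Last-mile delivery is completed: Dec 13, 2026 + 1 week = Dec 20, 2026.

December 20, 2026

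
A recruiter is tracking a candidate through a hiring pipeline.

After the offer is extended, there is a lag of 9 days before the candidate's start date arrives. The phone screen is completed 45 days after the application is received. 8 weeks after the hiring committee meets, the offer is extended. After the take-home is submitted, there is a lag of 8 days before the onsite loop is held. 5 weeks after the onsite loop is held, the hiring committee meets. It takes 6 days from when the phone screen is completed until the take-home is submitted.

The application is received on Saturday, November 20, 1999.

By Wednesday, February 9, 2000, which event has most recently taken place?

The application is received: Nov 20, 1999.
The phone screen is completed: Nov 20, 1999 + 45 days = Jan 4, 2000.
The take-home is submitted: Jan 4, 2000 + 6 days = Jan 10, 2000.
The onsite loop is held: Jan 10, 2000 + 8 days = Jan 18, 2000.
The hiring committee meets: Jan 18, 2000 + 5 weeks = Feb 22, 2000.
The offer is extended: Feb 22, 2000 + 8 weeks = Apr 18, 2000.
The candidate's start date arrives: Apr 18, 2000 + 9 days = Apr 27, 2000.
Feb 9, 2000 falls between when the onsite loop is held (Jan 18, 2000) and when the hiring committee meets (Feb 22, 2000).

The onsite loop is held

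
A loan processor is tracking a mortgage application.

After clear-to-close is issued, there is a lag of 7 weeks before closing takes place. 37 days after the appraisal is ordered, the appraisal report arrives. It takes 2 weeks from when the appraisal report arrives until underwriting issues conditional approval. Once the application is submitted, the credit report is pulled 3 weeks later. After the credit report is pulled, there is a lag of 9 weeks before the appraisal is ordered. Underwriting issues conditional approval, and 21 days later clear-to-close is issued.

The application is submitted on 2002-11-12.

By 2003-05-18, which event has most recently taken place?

The application is submitted: Nov 12, 2002.
The credit report is pulled: Nov 12, 2002 + 3 weeks = Dec 3, 2002.
The appraisal is ordered: Dec 3, 2002 + 9 weeks = Feb 4, 2003.
The appraisal report arrives: Feb 4, 2003 + 37 days = Mar 13, 2003.
Underwriting issues conditional approval: Mar 13, 2003 + 2 weeks = Mar 27, 2003.
Clear-to-close is issued: Mar 27, 2003 + 21 days = Apr 17, 2003.
Closing takes place: Apr 17, 2003 + 7 weeks = Jun 5, 2003.
May 18, 2003 falls between when clear-to-close is issued (Apr 17, 2003) and when closing takes place (Jun 5, 2003).

Clear-to-close is issued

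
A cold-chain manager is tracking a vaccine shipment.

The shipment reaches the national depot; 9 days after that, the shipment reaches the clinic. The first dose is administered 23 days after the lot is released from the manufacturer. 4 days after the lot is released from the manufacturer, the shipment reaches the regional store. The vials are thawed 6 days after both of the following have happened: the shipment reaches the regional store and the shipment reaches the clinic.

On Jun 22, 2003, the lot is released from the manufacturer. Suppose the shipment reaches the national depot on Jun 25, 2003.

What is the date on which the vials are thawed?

The lot is released from the manufacturer: Jun 22, 2003.
The shipment reaches the regional store: Jun 22, 2003 + 4 days = Jun 26, 2003.
The shipment reaches the national depot: Jun 25, 2003.
The shipment reaches the clinic: Jun 25, 2003 + 9 days = Jul 4, 2003.
Both prerequisites met — the shipment reaches the regional store (Jun 26, 2003), the shipment reaches the clinic (Jul 4, 2003); the later is Jul 4, 2003.
The vials are thawed: Jul 4, 2003 + 6 days = Jul 10, 2003.

Jul 10, 2003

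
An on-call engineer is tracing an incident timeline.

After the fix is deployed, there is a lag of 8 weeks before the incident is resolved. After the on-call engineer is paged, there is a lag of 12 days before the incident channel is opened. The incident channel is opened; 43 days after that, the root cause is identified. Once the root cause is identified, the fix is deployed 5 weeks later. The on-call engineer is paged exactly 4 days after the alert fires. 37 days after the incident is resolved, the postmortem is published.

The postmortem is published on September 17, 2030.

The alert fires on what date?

March 14, 2030

The postmortem is published: Sep 17, 2030.
The incident is resolved: Sep 17, 2030 − 37 days = Aug 11, 2030.
The fix is deployed: Aug 11, 2030 − 8 weeks = Jun 16, 2030.
The root cause is identified: Jun 16, 2030 − 5 weeks = May 12, 2030.
The incident channel is opened: May 12, 2030 − 43 days = Mar 30, 2030.
The on-call engineer is paged: Mar 30, 2030 − 12 days = Mar 18, 2030.
The alert fires: Mar 18, 2030 − 4 days = Mar 14, 2030.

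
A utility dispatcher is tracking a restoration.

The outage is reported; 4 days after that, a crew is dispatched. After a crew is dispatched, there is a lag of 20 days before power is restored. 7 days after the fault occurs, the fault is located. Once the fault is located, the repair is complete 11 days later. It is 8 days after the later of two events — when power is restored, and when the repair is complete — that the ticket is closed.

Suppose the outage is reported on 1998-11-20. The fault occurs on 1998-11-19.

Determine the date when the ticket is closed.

The outage is reported: Nov 20, 1998.
A crew is dispatched: Nov 20, 1998 + 4 days = Nov 24, 1998.
Power is restored: Nov 24, 1998 + 20 days = Dec 14, 1998.
The fault occurs: Nov 19, 1998.
The fault is located: Nov 19, 1998 + 7 days = Nov 26, 1998.
The repair is complete: Nov 26, 1998 + 11 days = Dec 7, 1998.
Both prerequisites met — power is restored (Dec 14, 1998), the repair is complete (Dec 7, 1998); the later is Dec 14, 1998.
The ticket is closed: Dec 14, 1998 + 8 days = Dec 22, 1998.

1998-12-22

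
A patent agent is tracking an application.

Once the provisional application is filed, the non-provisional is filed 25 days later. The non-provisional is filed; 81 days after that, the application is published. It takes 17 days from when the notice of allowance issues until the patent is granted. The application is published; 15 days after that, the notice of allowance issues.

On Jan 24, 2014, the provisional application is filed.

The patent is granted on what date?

Jun 11, 2014

The provisional application is filed: Jan 24, 2014.
The non-provisional is filed: Jan 24, 2014 + 25 days = Feb 18, 2014.
The application is published: Feb 18, 2014 + 81 days = May 10, 2014.
The notice of allowance issues: May 10, 2014 + 15 days = May 25, 2014.
The patent is granted: May 25, 2014 + 17 days = Jun 11, 2014.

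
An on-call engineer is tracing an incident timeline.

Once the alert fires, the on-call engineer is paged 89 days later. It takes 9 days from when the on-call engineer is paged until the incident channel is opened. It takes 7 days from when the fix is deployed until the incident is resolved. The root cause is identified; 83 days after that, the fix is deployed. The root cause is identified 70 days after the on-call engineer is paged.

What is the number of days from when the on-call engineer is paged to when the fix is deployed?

Causal path: the on-call engineer is paged → the root cause is identified → the fix is deployed.
Total delay along the path: 70 + 83 = 153 days.

153 days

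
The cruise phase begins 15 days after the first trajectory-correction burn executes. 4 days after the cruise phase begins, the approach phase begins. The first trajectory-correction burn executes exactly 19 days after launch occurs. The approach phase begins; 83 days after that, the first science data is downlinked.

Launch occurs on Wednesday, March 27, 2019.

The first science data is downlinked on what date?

Friday, July 26, 2019

Launch occurs: Mar 27, 2019.
The first trajectory-correction burn executes: Mar 27, 2019 + 19 days = Apr 15, 2019.
The cruise phase begins: Apr 15, 2019 + 15 days = Apr 30, 2019.
The approach phase begins: Apr 30, 2019 + 4 days = May 4, 2019.
The first science data is downlinked: May 4, 2019 + 83 days = Jul 26, 2019.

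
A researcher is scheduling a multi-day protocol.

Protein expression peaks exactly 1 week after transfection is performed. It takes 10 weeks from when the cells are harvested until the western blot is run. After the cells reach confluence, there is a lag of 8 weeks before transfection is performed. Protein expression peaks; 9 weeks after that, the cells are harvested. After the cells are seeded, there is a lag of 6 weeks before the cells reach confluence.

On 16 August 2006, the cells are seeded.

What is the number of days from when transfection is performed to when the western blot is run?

140 days

Causal path: transfection is performed → protein expression peaks → the cells are harvested → the western blot is run.
Total delay along the path: 1 + 9 + 10 weeks = 20 weeks = 140 days.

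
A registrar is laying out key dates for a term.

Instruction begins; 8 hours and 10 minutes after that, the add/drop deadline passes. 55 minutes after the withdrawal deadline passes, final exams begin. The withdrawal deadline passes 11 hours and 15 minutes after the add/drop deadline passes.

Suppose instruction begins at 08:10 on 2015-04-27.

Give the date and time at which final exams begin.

Instruction begins: 08:10 Apr 27, 2015.
The add/drop deadline passes: 08:10 Apr 27, 2015 + 8h10m = 16:20 Apr 27, 2015.
The withdrawal deadline passes: 16:20 Apr 27, 2015 + 11h15m = 03:35 Apr 28, 2015.
Final exams begin: 03:35 Apr 28, 2015 + 55m = 04:30 Apr 28, 2015.

04:30 on 2015-04-28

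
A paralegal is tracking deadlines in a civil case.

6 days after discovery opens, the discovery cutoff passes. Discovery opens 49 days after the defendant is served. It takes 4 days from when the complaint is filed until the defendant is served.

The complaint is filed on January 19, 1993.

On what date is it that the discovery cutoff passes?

March 19, 1993

The complaint is filed: Jan 19, 1993.
The defendant is served: Jan 19, 1993 + 4 days = Jan 23, 1993.
Discovery opens: Jan 23, 1993 + 49 days = Mar 13, 1993.
The discovery cutoff passes: Mar 13, 1993 + 6 days = Mar 19, 1993.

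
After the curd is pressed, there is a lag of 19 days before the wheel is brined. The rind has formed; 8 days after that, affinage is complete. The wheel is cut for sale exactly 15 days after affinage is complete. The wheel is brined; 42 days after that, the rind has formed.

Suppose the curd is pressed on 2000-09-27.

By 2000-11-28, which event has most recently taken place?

The curd is pressed: Sep 27, 2000.
The wheel is brined: Sep 27, 2000 + 19 days = Oct 16, 2000.
The rind has formed: Oct 16, 2000 + 42 days = Nov 27, 2000.
Affinage is complete: Nov 27, 2000 + 8 days = Dec 5, 2000.
The wheel is cut for sale: Dec 5, 2000 + 15 days = Dec 20, 2000.
Nov 28, 2000 falls between when the rind has formed (Nov 27, 2000) and when affinage is complete (Dec 5, 2000).

The rind has formed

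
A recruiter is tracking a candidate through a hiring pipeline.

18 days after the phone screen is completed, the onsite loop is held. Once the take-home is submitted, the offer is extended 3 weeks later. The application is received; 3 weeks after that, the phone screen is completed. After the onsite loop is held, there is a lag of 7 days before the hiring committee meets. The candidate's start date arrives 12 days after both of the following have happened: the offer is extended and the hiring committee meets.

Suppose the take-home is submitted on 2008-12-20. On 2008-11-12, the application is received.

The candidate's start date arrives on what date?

The take-home is submitted: Dec 20, 2008.
The offer is extended: Dec 20, 2008 + 3 weeks = Jan 10, 2009.
The application is received: Nov 12, 2008.
The phone screen is completed: Nov 12, 2008 + 3 weeks = Dec 3, 2008.
The onsite loop is held: Dec 3, 2008 + 18 days = Dec 21, 2008.
The hiring committee meets: Dec 21, 2008 + 7 days = Dec 28, 2008.
Both prerequisites met — the offer is extended (Jan 10, 2009), the hiring committee meets (Dec 28, 2008); the later is Jan 10, 2009.
The candidate's start date arrives: Jan 10, 2009 + 12 days = Jan 22, 2009.

2009-01-22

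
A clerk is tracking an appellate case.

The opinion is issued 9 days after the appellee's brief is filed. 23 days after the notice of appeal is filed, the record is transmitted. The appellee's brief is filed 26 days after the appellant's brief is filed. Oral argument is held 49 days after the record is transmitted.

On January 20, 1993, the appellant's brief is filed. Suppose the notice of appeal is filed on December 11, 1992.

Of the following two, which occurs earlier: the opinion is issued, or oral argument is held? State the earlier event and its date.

Oral argument is held — February 21, 1993

The appellant's brief is filed: Jan 20, 1993.
The appellee's brief is filed: Jan 20, 1993 + 26 days = Feb 15, 1993.
The opinion is issued: Feb 15, 1993 + 9 days = Feb 24, 1993.
The notice of appeal is filed: Dec 11, 1992.
The record is transmitted: Dec 11, 1992 + 23 days = Jan 3, 1993.
Oral argument is held: Jan 3, 1993 + 49 days = Feb 21, 1993.
Comparing: the opinion is issued on Feb 24, 1993 vs oral argument is held on Feb 21, 1993. Earlier: oral argument is held.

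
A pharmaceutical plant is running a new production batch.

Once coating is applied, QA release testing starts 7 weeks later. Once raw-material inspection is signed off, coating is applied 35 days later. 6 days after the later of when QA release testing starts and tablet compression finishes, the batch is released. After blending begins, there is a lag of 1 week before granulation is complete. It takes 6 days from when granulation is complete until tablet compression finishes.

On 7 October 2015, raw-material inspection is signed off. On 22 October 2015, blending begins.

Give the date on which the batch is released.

Raw-material inspection is signed off: Oct 7, 2015.
Coating is applied: Oct 7, 2015 + 35 days = Nov 11, 2015.
QA release testing starts: Nov 11, 2015 + 7 weeks = Dec 30, 2015.
Blending begins: Oct 22, 2015.
Granulation is complete: Oct 22, 2015 + 1 week = Oct 29, 2015.
Tablet compression finishes: Oct 29, 2015 + 6 days = Nov 4, 2015.
Both prerequisites met — QA release testing starts (Dec 30, 2015), tablet compression finishes (Nov 4, 2015); the later is Dec 30, 2015.
The batch is released: Dec 30, 2015 + 6 days = Jan 5, 2016.

5 January 2016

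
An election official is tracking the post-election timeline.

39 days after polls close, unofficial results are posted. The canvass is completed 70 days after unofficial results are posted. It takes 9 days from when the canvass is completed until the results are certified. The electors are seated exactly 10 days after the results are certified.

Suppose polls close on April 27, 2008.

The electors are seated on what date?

Polls close: Apr 27, 2008.
Unofficial results are posted: Apr 27, 2008 + 39 days = Jun 5, 2008.
The canvass is completed: Jun 5, 2008 + 70 days = Aug 14, 2008.
The results are certified: Aug 14, 2008 + 9 days = Aug 23, 2008.
The electors are seated: Aug 23, 2008 + 10 days = Sep 2, 2008.

September 2, 2008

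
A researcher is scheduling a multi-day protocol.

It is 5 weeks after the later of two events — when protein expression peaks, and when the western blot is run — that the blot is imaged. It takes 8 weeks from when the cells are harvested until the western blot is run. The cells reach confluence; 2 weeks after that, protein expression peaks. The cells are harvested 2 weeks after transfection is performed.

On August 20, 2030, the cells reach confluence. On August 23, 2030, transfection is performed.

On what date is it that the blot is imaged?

December 6, 2030

The cells reach confluence: Aug 20, 2030.
Protein expression peaks: Aug 20, 2030 + 2 weeks = Sep 3, 2030.
Transfection is performed: Aug 23, 2030.
The cells are harvested: Aug 23, 2030 + 2 weeks = Sep 6, 2030.
The western blot is run: Sep 6, 2030 + 8 weeks = Nov 1, 2030.
Both prerequisites met — protein expression peaks (Sep 3, 2030), the western blot is run (Nov 1, 2030); the later is Nov 1, 2030.
The blot is imaged: Nov 1, 2030 + 5 weeks = Dec 6, 2030.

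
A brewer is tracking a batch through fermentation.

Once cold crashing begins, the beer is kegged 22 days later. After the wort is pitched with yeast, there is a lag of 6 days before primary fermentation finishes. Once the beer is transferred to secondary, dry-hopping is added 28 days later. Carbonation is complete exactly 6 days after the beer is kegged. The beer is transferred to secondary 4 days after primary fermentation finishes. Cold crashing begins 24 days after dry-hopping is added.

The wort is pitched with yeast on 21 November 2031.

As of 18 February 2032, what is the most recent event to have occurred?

The wort is pitched with yeast: Nov 21, 2031.
Primary fermentation finishes: Nov 21, 2031 + 6 days = Nov 27, 2031.
The beer is transferred to secondary: Nov 27, 2031 + 4 days = Dec 1, 2031.
Dry-hopping is added: Dec 1, 2031 + 28 days = Dec 29, 2031.
Cold crashing begins: Dec 29, 2031 + 24 days = Jan 22, 2032.
The beer is kegged: Jan 22, 2032 + 22 days = Feb 13, 2032.
Carbonation is complete: Feb 13, 2032 + 6 days = Feb 19, 2032.
Feb 18, 2032 falls between when the beer is kegged (Feb 13, 2032) and when carbonation is complete (Feb 19, 2032).

The beer is kegged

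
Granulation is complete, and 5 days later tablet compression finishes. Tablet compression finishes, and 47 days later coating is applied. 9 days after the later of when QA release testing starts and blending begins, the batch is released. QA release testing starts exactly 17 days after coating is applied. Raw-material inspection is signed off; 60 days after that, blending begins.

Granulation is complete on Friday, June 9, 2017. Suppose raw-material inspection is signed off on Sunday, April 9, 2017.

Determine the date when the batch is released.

Saturday, August 26, 2017

Granulation is complete: Jun 9, 2017.
Tablet compression finishes: Jun 9, 2017 + 5 days = Jun 14, 2017.
Coating is applied: Jun 14, 2017 + 47 days = Jul 31, 2017.
QA release testing starts: Jul 31, 2017 + 17 days = Aug 17, 2017.
Raw-material inspection is signed off: Apr 9, 2017.
Blending begins: Apr 9, 2017 + 60 days = Jun 8, 2017.
Both prerequisites met — QA release testing starts (Aug 17, 2017), blending begins (Jun 8, 2017); the later is Aug 17, 2017.
The batch is released: Aug 17, 2017 + 9 days = Aug 26, 2017.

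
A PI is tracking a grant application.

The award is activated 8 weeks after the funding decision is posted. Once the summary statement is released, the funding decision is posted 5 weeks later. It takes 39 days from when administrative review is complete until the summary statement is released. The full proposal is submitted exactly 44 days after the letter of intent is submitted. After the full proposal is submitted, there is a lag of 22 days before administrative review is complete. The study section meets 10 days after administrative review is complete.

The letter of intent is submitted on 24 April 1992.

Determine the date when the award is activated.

6 November 1992

The letter of intent is submitted: Apr 24, 1992.
The full proposal is submitted: Apr 24, 1992 + 44 days = Jun 7, 1992.
Administrative review is complete: Jun 7, 1992 + 22 days = Jun 29, 1992.
The summary statement is released: Jun 29, 1992 + 39 days = Aug 7, 1992.
The funding decision is posted: Aug 7, 1992 + 5 weeks = Sep 11, 1992.
The award is activated: Sep 11, 1992 + 8 weeks = Nov 6, 1992.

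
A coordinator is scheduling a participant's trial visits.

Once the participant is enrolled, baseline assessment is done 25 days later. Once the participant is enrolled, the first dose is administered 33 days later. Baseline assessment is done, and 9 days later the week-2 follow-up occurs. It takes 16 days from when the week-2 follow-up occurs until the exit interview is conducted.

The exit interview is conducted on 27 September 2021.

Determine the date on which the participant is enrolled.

8 August 2021

The exit interview is conducted: Sep 27, 2021.
The week-2 follow-up occurs: Sep 27, 2021 − 16 days = Sep 11, 2021.
Baseline assessment is done: Sep 11, 2021 − 9 days = Sep 2, 2021.
The participant is enrolled: Sep 2, 2021 − 25 days = Aug 8, 2021.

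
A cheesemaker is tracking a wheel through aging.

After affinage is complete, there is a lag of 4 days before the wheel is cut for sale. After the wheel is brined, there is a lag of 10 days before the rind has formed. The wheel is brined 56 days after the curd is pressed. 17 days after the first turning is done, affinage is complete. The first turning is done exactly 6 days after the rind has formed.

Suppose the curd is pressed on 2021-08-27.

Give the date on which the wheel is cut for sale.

The curd is pressed: Aug 27, 2021.
The wheel is brined: Aug 27, 2021 + 56 days = Oct 22, 2021.
The rind has formed: Oct 22, 2021 + 10 days = Nov 1, 2021.
The first turning is done: Nov 1, 2021 + 6 days = Nov 7, 2021.
Affinage is complete: Nov 7, 2021 + 17 days = Nov 24, 2021.
The wheel is cut for sale: Nov 24, 2021 + 4 days = Nov 28, 2021.

2021-11-28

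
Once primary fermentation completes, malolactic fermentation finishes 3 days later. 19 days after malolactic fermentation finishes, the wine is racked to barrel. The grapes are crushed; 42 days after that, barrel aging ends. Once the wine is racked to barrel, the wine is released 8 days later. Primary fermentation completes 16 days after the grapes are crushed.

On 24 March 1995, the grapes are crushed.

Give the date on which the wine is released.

9 May 1995

The grapes are crushed: Mar 24, 1995.
Primary fermentation completes: Mar 24, 1995 + 16 days = Apr 9, 1995.
Malolactic fermentation finishes: Apr 9, 1995 + 3 days = Apr 12, 1995.
The wine is racked to barrel: Apr 12, 1995 + 19 days = May 1, 1995.
The wine is released: May 1, 1995 + 8 days = May 9, 1995.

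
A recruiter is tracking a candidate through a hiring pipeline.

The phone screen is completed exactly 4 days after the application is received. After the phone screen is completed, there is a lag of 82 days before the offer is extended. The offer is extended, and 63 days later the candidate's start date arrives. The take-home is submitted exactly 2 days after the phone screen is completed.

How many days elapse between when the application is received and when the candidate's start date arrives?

Causal path: the application is received → the phone screen is completed → the offer is extended → the candidate's start date arrives.
Total delay along the path: 4 + 82 + 63 = 149 days.

149 days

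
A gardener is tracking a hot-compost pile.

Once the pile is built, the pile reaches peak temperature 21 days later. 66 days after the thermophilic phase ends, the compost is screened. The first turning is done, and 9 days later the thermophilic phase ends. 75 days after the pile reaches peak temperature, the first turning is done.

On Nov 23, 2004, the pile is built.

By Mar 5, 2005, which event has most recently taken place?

The pile is built: Nov 23, 2004.
The pile reaches peak temperature: Nov 23, 2004 + 21 days = Dec 14, 2004.
The first turning is done: Dec 14, 2004 + 75 days = Feb 27, 2005.
The thermophilic phase ends: Feb 27, 2005 + 9 days = Mar 8, 2005.
The compost is screened: Mar 8, 2005 + 66 days = May 13, 2005.
Mar 5, 2005 falls between when the first turning is done (Feb 27, 2005) and when the thermophilic phase ends (Mar 8, 2005).

The first turning is done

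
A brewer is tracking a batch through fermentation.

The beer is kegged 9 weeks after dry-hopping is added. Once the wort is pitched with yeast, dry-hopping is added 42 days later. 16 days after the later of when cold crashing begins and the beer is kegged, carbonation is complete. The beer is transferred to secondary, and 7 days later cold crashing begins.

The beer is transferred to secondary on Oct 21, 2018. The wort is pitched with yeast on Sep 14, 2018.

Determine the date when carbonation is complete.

Jan 13, 2019

The beer is transferred to secondary: Oct 21, 2018.
Cold crashing begins: Oct 21, 2018 + 7 days = Oct 28, 2018.
The wort is pitched with yeast: Sep 14, 2018.
Dry-hopping is added: Sep 14, 2018 + 42 days = Oct 26, 2018.
The beer is kegged: Oct 26, 2018 + 9 weeks = Dec 28, 2018.
Both prerequisites met — cold crashing begins (Oct 28, 2018), the beer is kegged (Dec 28, 2018); the later is Dec 28, 2018.
Carbonation is complete: Dec 28, 2018 + 16 days = Jan 13, 2019.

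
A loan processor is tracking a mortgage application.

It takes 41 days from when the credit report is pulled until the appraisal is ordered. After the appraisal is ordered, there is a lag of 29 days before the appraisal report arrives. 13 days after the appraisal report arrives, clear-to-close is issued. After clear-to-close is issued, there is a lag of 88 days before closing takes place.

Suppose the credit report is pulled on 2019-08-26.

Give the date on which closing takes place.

2020-02-13

The credit report is pulled: Aug 26, 2019.
The appraisal is ordered: Aug 26, 2019 + 41 days = Oct 6, 2019.
The appraisal report arrives: Oct 6, 2019 + 29 days = Nov 4, 2019.
Clear-to-close is issued: Nov 4, 2019 + 13 days = Nov 17, 2019.
Closing takes place: Nov 17, 2019 + 88 days = Feb 13, 2020.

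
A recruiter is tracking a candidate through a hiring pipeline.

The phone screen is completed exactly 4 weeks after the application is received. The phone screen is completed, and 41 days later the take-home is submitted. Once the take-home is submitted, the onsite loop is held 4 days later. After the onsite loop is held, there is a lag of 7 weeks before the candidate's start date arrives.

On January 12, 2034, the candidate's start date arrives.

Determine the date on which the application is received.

The candidate's start date arrives: Jan 12, 2034.
The onsite loop is held: Jan 12, 2034 − 7 weeks = Nov 24, 2033.
The take-home is submitted: Nov 24, 2033 − 4 days = Nov 20, 2033.
The phone screen is completed: Nov 20, 2033 − 41 days = Oct 10, 2033.
The application is received: Oct 10, 2033 − 4 weeks = Sep 12, 2033.

September 12, 2033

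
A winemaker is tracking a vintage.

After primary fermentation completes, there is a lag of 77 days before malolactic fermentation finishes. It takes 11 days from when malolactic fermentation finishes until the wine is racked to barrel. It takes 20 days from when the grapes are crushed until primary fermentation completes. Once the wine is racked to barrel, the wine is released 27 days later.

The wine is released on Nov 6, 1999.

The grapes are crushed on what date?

Jun 24, 1999

The wine is released: Nov 6, 1999.
The wine is racked to barrel: Nov 6, 1999 − 27 days = Oct 10, 1999.
Malolactic fermentation finishes: Oct 10, 1999 − 11 days = Sep 29, 1999.
Primary fermentation completes: Sep 29, 1999 − 77 days = Jul 14, 1999.
The grapes are crushed: Jul 14, 1999 − 20 days = Jun 24, 1999.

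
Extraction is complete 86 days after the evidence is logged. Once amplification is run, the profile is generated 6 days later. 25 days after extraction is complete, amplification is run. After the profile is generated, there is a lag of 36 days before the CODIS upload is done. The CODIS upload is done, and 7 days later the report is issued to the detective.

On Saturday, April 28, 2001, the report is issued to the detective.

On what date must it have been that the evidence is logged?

The report is issued to the detective: Apr 28, 2001.
The CODIS upload is done: Apr 28, 2001 − 7 days = Apr 21, 2001.
The profile is generated: Apr 21, 2001 − 36 days = Mar 16, 2001.
Amplification is run: Mar 16, 2001 − 6 days = Mar 10, 2001.
Extraction is complete: Mar 10, 2001 − 25 days = Feb 13, 2001.
The evidence is logged: Feb 13, 2001 − 86 days = Nov 19, 2000.

Sunday, November 19, 2000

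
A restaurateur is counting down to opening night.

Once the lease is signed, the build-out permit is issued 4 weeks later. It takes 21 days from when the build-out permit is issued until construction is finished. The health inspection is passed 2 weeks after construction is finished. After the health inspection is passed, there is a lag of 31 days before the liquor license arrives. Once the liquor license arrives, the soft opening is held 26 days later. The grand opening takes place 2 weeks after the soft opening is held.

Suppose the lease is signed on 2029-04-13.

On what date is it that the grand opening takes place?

The lease is signed: Apr 13, 2029.
The build-out permit is issued: Apr 13, 2029 + 4 weeks = May 11, 2029.
Construction is finished: May 11, 2029 + 21 days = Jun 1, 2029.
The health inspection is passed: Jun 1, 2029 + 2 weeks = Jun 15, 2029.
The liquor license arrives: Jun 15, 2029 + 31 days = Jul 16, 2029.
The soft opening is held: Jul 16, 2029 + 26 days = Aug 11, 2029.
The grand opening takes place: Aug 11, 2029 + 2 weeks = Aug 25, 2029.

2029-08-25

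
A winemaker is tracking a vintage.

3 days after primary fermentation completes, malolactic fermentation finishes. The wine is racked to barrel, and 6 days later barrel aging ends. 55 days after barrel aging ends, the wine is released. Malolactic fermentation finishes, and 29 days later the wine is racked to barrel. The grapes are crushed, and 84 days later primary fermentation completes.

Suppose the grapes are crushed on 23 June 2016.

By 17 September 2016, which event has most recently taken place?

Primary fermentation completes

The grapes are crushed: Jun 23, 2016.
Primary fermentation completes: Jun 23, 2016 + 84 days = Sep 15, 2016.
Malolactic fermentation finishes: Sep 15, 2016 + 3 days = Sep 18, 2016.
The wine is racked to barrel: Sep 18, 2016 + 29 days = Oct 17, 2016.
Barrel aging ends: Oct 17, 2016 + 6 days = Oct 23, 2016.
The wine is released: Oct 23, 2016 + 55 days = Dec 17, 2016.
Sep 17, 2016 falls between when primary fermentation completes (Sep 15, 2016) and when malolactic fermentation finishes (Sep 18, 2016).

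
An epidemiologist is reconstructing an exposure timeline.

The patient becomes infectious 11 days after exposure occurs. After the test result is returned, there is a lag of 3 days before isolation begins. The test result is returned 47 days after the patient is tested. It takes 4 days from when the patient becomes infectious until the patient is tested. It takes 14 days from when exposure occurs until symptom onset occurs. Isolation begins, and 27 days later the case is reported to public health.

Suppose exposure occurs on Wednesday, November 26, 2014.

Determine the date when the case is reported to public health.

Thursday, February 26, 2015

Exposure occurs: Nov 26, 2014.
The patient becomes infectious: Nov 26, 2014 + 11 days = Dec 7, 2014.
The patient is tested: Dec 7, 2014 + 4 days = Dec 11, 2014.
The test result is returned: Dec 11, 2014 + 47 days = Jan 27, 2015.
Isolation begins: Jan 27, 2015 + 3 days = Jan 30, 2015.
The case is reported to public health: Jan 30, 2015 + 27 days = Feb 26, 2015.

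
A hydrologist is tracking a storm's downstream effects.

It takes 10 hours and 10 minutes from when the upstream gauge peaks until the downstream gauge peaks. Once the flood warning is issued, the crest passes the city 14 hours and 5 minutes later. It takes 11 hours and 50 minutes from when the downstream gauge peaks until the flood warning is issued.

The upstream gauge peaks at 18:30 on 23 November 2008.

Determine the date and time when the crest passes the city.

The upstream gauge peaks: 18:30 Nov 23, 2008.
The downstream gauge peaks: 18:30 Nov 23, 2008 + 10h10m = 04:40 Nov 24, 2008.
The flood warning is issued: 04:40 Nov 24, 2008 + 11h50m = 16:30 Nov 24, 2008.
The crest passes the city: 16:30 Nov 24, 2008 + 14h05m = 06:35 Nov 25, 2008.

06:35 on 25 November 2008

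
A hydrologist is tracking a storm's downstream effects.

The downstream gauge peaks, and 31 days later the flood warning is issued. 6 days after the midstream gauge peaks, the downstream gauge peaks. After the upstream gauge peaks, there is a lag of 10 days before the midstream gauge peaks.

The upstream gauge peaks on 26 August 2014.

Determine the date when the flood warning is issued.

The upstream gauge peaks: Aug 26, 2014.
The midstream gauge peaks: Aug 26, 2014 + 10 days = Sep 5, 2014.
The downstream gauge peaks: Sep 5, 2014 + 6 days = Sep 11, 2014.
The flood warning is issued: Sep 11, 2014 + 31 days = Oct 12, 2014.

12 October 2014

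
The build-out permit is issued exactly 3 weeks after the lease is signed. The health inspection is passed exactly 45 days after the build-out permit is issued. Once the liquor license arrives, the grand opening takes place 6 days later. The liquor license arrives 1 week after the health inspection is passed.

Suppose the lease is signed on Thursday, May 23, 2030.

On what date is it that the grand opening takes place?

The lease is signed: May 23, 2030.
The build-out permit is issued: May 23, 2030 + 3 weeks = Jun 13, 2030.
The health inspection is passed: Jun 13, 2030 + 45 days = Jul 28, 2030.
The liquor license arrives: Jul 28, 2030 + 1 week = Aug 4, 2030.
The grand opening takes place: Aug 4, 2030 + 6 days = Aug 10, 2030.

Saturday, August 10, 2030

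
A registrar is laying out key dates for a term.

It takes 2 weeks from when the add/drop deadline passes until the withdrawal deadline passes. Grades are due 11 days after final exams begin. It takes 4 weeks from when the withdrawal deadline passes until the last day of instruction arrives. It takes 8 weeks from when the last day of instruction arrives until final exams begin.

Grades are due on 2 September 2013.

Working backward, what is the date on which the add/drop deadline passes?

16 May 2013

Grades are due: Sep 2, 2013.
Final exams begin: Sep 2, 2013 − 11 days = Aug 22, 2013.
The last day of instruction arrives: Aug 22, 2013 − 8 weeks = Jun 27, 2013.
The withdrawal deadline passes: Jun 27, 2013 − 4 weeks = May 30, 2013.
The add/drop deadline passes: May 30, 2013 − 2 weeks = May 16, 2013.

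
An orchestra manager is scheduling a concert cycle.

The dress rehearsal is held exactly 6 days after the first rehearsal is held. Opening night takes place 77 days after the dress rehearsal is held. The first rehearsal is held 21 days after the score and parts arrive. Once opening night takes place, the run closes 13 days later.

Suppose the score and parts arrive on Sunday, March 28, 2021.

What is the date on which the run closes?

The score and parts arrive: Mar 28, 2021.
The first rehearsal is held: Mar 28, 2021 + 21 days = Apr 18, 2021.
The dress rehearsal is held: Apr 18, 2021 + 6 days = Apr 24, 2021.
Opening night takes place: Apr 24, 2021 + 77 days = Jul 10, 2021.
The run closes: Jul 10, 2021 + 13 days = Jul 23, 2021.

Friday, July 23, 2021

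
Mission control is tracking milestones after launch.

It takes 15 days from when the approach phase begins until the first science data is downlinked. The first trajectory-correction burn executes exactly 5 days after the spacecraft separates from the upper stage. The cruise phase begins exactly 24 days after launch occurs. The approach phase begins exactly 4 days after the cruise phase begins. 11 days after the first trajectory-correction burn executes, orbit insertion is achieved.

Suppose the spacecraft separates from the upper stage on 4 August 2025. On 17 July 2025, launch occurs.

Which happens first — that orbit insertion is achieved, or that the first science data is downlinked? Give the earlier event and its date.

Orbit insertion is achieved — 20 August 2025

The spacecraft separates from the upper stage: Aug 4, 2025.
The first trajectory-correction burn executes: Aug 4, 2025 + 5 days = Aug 9, 2025.
Orbit insertion is achieved: Aug 9, 2025 + 11 days = Aug 20, 2025.
Launch occurs: Jul 17, 2025.
The cruise phase begins: Jul 17, 2025 + 24 days = Aug 10, 2025.
The approach phase begins: Aug 10, 2025 + 4 days = Aug 14, 2025.
The first science data is downlinked: Aug 14, 2025 + 15 days = Aug 29, 2025.
Comparing: orbit insertion is achieved on Aug 20, 2025 vs the first science data is downlinked on Aug 29, 2025. Earlier: orbit insertion is achieved.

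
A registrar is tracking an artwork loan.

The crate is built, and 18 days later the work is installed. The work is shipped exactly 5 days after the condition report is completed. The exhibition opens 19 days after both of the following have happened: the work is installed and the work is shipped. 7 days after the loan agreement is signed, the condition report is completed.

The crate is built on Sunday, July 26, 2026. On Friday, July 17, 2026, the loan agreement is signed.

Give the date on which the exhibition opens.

Tuesday, September 1, 2026

The crate is built: Jul 26, 2026.
The work is installed: Jul 26, 2026 + 18 days = Aug 13, 2026.
The loan agreement is signed: Jul 17, 2026.
The condition report is completed: Jul 17, 2026 + 7 days = Jul 24, 2026.
The work is shipped: Jul 24, 2026 + 5 days = Jul 29, 2026.
Both prerequisites met — the work is installed (Aug 13, 2026), the work is shipped (Jul 29, 2026); the later is Aug 13, 2026.
The exhibition opens: Aug 13, 2026 + 19 days = Sep 1, 2026.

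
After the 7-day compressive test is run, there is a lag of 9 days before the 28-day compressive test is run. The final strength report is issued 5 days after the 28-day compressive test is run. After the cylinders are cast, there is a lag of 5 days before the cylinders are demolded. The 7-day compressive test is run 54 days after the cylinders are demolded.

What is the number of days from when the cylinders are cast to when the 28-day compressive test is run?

68 days

Causal path: the cylinders are cast → the cylinders are demolded → the 7-day compressive test is run → the 28-day compressive test is run.
Total delay along the path: 5 + 54 + 9 = 68 days.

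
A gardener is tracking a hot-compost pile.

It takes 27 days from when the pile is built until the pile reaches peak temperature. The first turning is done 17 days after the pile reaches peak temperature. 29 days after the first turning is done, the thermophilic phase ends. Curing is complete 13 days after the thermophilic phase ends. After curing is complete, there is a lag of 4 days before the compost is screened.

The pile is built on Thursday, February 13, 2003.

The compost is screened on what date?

The pile is built: Feb 13, 2003.
The pile reaches peak temperature: Feb 13, 2003 + 27 days = Mar 12, 2003.
The first turning is done: Mar 12, 2003 + 17 days = Mar 29, 2003.
The thermophilic phase ends: Mar 29, 2003 + 29 days = Apr 27, 2003.
Curing is complete: Apr 27, 2003 + 13 days = May 10, 2003.
The compost is screened: May 10, 2003 + 4 days = May 14, 2003.

Wednesday, May 14, 2003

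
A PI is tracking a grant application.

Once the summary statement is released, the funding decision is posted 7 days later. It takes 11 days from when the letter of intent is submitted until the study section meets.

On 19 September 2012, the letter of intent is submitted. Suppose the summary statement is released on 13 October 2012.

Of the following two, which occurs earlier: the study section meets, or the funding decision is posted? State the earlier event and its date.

The study section meets — 30 September 2012

The letter of intent is submitted: Sep 19, 2012.
The study section meets: Sep 19, 2012 + 11 days = Sep 30, 2012.
The summary statement is released: Oct 13, 2012.
The funding decision is posted: Oct 13, 2012 + 7 days = Oct 20, 2012.
Comparing: the study section meets on Sep 30, 2012 vs the funding decision is posted on Oct 20, 2012. Earlier: the study section meets.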